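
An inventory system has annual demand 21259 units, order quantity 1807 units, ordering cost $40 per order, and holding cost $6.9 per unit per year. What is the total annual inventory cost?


TC = 21259/1807 * 40 + 1807/2 * 6.9

$6704.74


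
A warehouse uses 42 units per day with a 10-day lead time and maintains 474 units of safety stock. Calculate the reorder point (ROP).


Formula: ROP = (Daily Demand * Lead Time) + Safety Stock
Demand during lead time = 42 * 10 = 420 units
ROP = 420 + 474 = 894 units

894 units


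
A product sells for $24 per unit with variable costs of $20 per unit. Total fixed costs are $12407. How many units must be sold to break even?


Formula: BEQ = Fixed Costs / (Price - Variable Cost)
Contribution margin = $24 - $20 = $4/unit
BEQ = ceil($12407 / $4/unit) = ceil(3101.75) = 3102 units

3102 units


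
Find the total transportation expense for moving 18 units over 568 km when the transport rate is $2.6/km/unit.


TC = dist * cost * units = 568 * 2.6 * 18 = $26582.40

$26582.40


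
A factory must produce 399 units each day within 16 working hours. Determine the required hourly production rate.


Formula: Production Rate = Daily Demand / Available Hours
Rate = 399 units/day / 16 hours/day
Rate = 24.9 units/hour

24.9 units/hour


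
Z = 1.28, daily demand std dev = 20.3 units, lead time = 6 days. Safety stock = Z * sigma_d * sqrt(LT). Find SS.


Formula: SS = z * sigma_d * sqrt(LT)
sqrt(LT) = sqrt(6) = 2.4495
SS = 1.28 * 20.3 * 2.4495
SS = 63.6 units

63.6 units


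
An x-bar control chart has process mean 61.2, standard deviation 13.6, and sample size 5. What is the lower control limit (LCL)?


LCL = 61.2 - 3 * 13.6 / sqrt(5)

42.95


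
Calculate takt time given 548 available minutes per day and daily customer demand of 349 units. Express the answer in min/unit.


Formula: Takt Time = Available Production Time / Customer Demand
Takt = 548 min/day / 349 units/day
Takt = 1.57 min/unit

1.57 min/unit


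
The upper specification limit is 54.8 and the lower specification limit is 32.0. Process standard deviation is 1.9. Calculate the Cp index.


Cp = (54.8 - 32.0) / (6 * 1.9)

2.0


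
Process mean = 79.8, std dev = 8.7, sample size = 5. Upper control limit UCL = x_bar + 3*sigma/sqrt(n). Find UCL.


UCL = 79.8 + 3 * 8.7 / sqrt(5)

91.47


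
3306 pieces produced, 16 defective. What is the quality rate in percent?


Formula: Quality Rate = Good Pieces / Total Pieces * 100
Good pieces = 3306 - 16 = 3290
QR = 3290 / 3306 * 100 = 99.5%

99.5%


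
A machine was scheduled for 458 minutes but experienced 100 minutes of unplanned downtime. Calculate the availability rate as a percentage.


Formula: Availability = (Planned Time - Downtime) / Planned Time * 100
Uptime = 458 - 100 = 358 min
Availability = 358 / 458 * 100 = 78.2%

78.2%


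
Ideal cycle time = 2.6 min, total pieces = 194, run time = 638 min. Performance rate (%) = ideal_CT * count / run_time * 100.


Formula: Performance = (Ideal CT * Total Count) / Run Time * 100
Ideal output time = 2.6 * 194 = 504.4 min
Performance = 504.4 / 638 * 100 = 79.1%

79.1%


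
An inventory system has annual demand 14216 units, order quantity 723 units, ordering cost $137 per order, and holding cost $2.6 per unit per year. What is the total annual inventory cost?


TC = 14216/723 * 137 + 723/2 * 2.6

$3633.66


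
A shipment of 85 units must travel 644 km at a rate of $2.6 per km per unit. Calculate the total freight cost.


TC = dist * cost * units = 644 * 2.6 * 85 = $142324.00

$142324.00


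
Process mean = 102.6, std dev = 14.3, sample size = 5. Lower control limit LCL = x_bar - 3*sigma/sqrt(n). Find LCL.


LCL = 102.6 - 3 * 14.3 / sqrt(5)

83.41


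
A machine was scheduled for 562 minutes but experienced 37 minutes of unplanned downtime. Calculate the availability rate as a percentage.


Formula: Availability = (Planned Time - Downtime) / Planned Time * 100
Uptime = 562 - 37 = 525 min
Availability = 525 / 562 * 100 = 93.4%

93.4%


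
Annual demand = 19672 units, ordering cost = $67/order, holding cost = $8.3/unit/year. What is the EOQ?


Formula: EOQ = sqrt(2 * D * S / H)
Numerator: 2 * 19672 * 67 = 2636048
2DS/H = 2636048 / 8.3 = 317596.1
EOQ = sqrt(317596.1) = 563.6 units

563.6 units


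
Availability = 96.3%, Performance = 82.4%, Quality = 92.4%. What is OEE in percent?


Formula: OEE = Availability * Performance * Quality / 10000
A * P = 96.3% * 82.4% / 100 = 79.35%
OEE = 79.35% * 92.4% / 100 = 73.3%

73.3%


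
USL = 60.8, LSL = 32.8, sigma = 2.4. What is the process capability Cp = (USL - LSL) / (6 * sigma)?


Cp = (60.8 - 32.8) / (6 * 2.4)

1.94


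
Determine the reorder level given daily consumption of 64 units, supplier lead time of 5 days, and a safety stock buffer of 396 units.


Formula: ROP = (Daily Demand * Lead Time) + Safety Stock
Demand during lead time = 64 * 5 = 320 units
ROP = 320 + 396 = 716 units

716 units


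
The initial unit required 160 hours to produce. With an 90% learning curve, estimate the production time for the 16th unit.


Formula: T_n = T_1 * (learning_rate)^(log2(n)) where learning_rate = rate/100
Doublings = log2(16) = 4
T_n = 160 * 0.9^4
T_n = 160 * 0.6561 = 105.0 hours

105.0 hours


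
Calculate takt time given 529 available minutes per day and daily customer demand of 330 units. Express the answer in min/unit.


Formula: Takt Time = Available Production Time / Customer Demand
Takt = 529 min/day / 330 units/day
Takt = 1.6 min/unit

1.6 min/unit


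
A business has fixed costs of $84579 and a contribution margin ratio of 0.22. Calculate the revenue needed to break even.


Formula: BER = Fixed Costs / Contribution Margin Ratio
BER = $84579 / 0.22
BER = $384450.00 (to the nearest cent)

$384450.00


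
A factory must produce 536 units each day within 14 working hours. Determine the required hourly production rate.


Formula: Production Rate = Daily Demand / Available Hours
Rate = 536 units/day / 14 hours/day
Rate = 38.3 units/hour

38.3 units/hour


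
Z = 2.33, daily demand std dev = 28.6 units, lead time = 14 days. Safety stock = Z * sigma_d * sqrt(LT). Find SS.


Formula: SS = z * sigma_d * sqrt(LT)
sqrt(LT) = sqrt(14) = 3.7417
SS = 2.33 * 28.6 * 3.7417
SS = 249.3 units

249.3 units


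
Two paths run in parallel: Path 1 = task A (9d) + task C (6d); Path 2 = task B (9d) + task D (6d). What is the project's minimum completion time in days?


Path 1 = 9 + 6 = 15 days
Path 2 = 9 + 6 = 15 days
Duration = max(15, 15) = 15 days

15 days


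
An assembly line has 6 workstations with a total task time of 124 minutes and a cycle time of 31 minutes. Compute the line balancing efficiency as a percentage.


Formula: Efficiency = Sum of Task Times / (N_stations * CT) * 100
Total station capacity = 6 stations * 31 min = 186 min
Efficiency = 124 / 186 * 100 = 66.7%

66.7%


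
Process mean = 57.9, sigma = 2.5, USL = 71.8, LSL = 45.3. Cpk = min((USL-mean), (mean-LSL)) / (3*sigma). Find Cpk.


Cpu = (71.8 - 57.9) / (3 * 2.5) = 1.85
Cpl = (57.9 - 45.3) / (3 * 2.5) = 1.68
Cpk = min(1.85, 1.68) = 1.68

1.68


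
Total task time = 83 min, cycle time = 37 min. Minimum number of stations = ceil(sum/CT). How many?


Formula: N_min = ceil(Sum of Task Times / Cycle Time)
N_min = ceil(83 min / 37 min) = ceil(2.2432)
N_min = 3 stations

3


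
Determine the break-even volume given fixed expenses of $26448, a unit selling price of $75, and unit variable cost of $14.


Formula: BEQ = Fixed Costs / (Price - Variable Cost)
Contribution margin = $75 - $14 = $61/unit
BEQ = ceil($26448 / $61/unit) = ceil(433.57) = 434 units

434 units


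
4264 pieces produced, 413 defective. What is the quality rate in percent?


Formula: Quality Rate = Good Pieces / Total Pieces * 100
Good pieces = 4264 - 413 = 3851
QR = 3851 / 4264 * 100 = 90.3%

90.3%


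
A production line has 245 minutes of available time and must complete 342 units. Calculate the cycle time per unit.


Formula: CT = Available Time / Number of Units
CT = 245 min / 342 units
CT = 0.72 min/unit

0.72 min/unit


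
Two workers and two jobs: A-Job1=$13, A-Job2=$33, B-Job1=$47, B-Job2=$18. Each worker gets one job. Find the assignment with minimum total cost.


Option 1: A->1 + B->2 = $13 + $18 = $31
Option 2: A->2 + B->1 = $33 + $47 = $80
Min cost = min($31, $80) = $31

$31


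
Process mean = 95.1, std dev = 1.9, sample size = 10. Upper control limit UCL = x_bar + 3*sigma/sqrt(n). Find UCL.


UCL = 95.1 + 3 * 1.9 / sqrt(10)

96.9


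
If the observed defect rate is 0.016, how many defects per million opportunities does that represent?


DPMO = defect_rate * 1000000 = 0.016 * 1000000

16000


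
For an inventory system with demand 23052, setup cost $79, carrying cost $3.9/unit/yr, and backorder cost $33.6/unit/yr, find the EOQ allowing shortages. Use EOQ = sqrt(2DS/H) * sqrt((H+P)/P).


Formula: EOQ* = sqrt(2DS/H) * sqrt((H+P)/P)
Base EOQ = sqrt(2*23052*79/3.9) = 966.39 units
Correction = sqrt((3.9+33.6)/33.6) = 1.05644
EOQ* = 966.39 * 1.05644 = 1020.9 units

1020.9 units


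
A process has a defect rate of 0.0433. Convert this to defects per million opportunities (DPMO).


DPMO = defect_rate * 1000000 = 0.0433 * 1000000

43300


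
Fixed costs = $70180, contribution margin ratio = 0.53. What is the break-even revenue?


Formula: BER = Fixed Costs / Contribution Margin Ratio
BER = $70180 / 0.53
BER = $132415.09 (to the nearest cent)

$132415.09


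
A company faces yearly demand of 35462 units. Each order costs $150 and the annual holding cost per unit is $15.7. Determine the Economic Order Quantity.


Formula: EOQ = sqrt(2 * D * S / H)
Numerator: 2 * 35462 * 150 = 10638600
2DS/H = 10638600 / 15.7 = 677617.8
EOQ = sqrt(677617.8) = 823.2 units

823.2 units


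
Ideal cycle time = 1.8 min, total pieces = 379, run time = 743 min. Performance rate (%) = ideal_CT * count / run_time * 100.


Formula: Performance = (Ideal CT * Total Count) / Run Time * 100
Ideal output time = 1.8 * 379 = 682.2 min
Performance = 682.2 / 743 * 100 = 91.8%

91.8%


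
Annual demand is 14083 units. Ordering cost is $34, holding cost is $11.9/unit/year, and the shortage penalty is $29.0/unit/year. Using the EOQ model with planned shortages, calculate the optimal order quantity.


Formula: EOQ* = sqrt(2DS/H) * sqrt((H+P)/P)
Base EOQ = sqrt(2*14083*34/11.9) = 283.68 units
Correction = sqrt((11.9+29.0)/29.0) = 1.18758
EOQ* = 283.68 * 1.18758 = 336.9 units

336.9 units


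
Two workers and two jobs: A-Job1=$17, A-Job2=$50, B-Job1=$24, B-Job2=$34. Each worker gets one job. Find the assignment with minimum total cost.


Option 1: A->1 + B->2 = $17 + $34 = $51
Option 2: A->2 + B->1 = $50 + $24 = $74
Min cost = min($51, $74) = $51

$51


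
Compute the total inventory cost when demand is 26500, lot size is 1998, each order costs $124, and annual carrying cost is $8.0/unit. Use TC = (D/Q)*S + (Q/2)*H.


TC = 26500/1998 * 124 + 1998/2 * 8.0

$9636.64


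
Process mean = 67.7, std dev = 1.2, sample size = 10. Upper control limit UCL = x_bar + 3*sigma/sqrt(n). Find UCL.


UCL = 67.7 + 3 * 1.2 / sqrt(10)

68.84


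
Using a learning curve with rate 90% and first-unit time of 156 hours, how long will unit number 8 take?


Formula: T_n = T_1 * (learning_rate)^(log2(n)) where learning_rate = rate/100
Doublings = log2(8) = 3
T_n = 156 * 0.9^3
T_n = 156 * 0.729 = 113.7 hours

113.7 hours


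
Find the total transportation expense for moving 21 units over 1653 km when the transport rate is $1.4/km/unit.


TC = dist * cost * units = 1653 * 1.4 * 21 = $48598.20

$48598.20


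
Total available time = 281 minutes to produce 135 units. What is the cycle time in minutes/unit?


Formula: CT = Available Time / Number of Units
CT = 281 min / 135 units
CT = 2.08 min/unit

2.08 min/unit


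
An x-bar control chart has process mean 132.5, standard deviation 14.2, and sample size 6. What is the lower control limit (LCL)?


LCL = 132.5 - 3 * 14.2 / sqrt(6)

115.11


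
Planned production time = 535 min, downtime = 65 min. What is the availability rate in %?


Formula: Availability = (Planned Time - Downtime) / Planned Time * 100
Uptime = 535 - 65 = 470 min
Availability = 470 / 535 * 100 = 87.9%

87.9%


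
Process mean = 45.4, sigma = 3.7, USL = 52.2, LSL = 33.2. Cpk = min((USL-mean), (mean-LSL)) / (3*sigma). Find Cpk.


Cpu = (52.2 - 45.4) / (3 * 3.7) = 0.61
Cpl = (45.4 - 33.2) / (3 * 3.7) = 1.1
Cpk = min(0.61, 1.1) = 0.61

0.61


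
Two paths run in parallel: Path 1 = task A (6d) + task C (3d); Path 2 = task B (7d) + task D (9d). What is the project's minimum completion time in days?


Path 1 = 6 + 3 = 9 days
Path 2 = 7 + 9 = 16 days
Duration = max(9, 16) = 16 days

16 days


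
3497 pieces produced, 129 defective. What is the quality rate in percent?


Formula: Quality Rate = Good Pieces / Total Pieces * 100
Good pieces = 3497 - 129 = 3368
QR = 3368 / 3497 * 100 = 96.3%

96.3%


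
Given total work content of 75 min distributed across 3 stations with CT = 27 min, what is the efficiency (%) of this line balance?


Formula: Efficiency = Sum of Task Times / (N_stations * CT) * 100
Total station capacity = 3 stations * 27 min = 81 min
Efficiency = 75 / 81 * 100 = 92.6%

92.6%


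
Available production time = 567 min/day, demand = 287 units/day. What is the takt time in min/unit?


Formula: Takt Time = Available Production Time / Customer Demand
Takt = 567 min/day / 287 units/day
Takt = 1.98 min/unit

1.98 min/unit


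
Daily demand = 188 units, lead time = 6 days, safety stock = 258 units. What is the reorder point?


Formula: ROP = (Daily Demand * Lead Time) + Safety Stock
Demand during lead time = 188 * 6 = 1128 units
ROP = 1128 + 258 = 1386 units

1386 units


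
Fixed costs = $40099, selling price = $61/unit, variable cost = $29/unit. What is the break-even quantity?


Formula: BEQ = Fixed Costs / (Price - Variable Cost)
Contribution margin = $61 - $29 = $32/unit
BEQ = ceil($40099 / $32/unit) = ceil(1253.09) = 1254 units

1254 units


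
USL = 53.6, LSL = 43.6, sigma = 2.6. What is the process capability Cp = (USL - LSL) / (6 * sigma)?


Cp = (53.6 - 43.6) / (6 * 2.6)

0.64


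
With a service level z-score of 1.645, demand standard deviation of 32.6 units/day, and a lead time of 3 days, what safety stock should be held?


Formula: SS = z * sigma_d * sqrt(LT)
sqrt(LT) = sqrt(3) = 1.7321
SS = 1.645 * 32.6 * 1.7321
SS = 92.9 units

92.9 units


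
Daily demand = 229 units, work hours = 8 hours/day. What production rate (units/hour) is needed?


Formula: Production Rate = Daily Demand / Available Hours
Rate = 229 units/day / 8 hours/day
Rate = 28.6 units/hour

28.6 units/hour


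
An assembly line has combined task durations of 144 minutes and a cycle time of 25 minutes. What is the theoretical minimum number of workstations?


Formula: N_min = ceil(Sum of Task Times / Cycle Time)
N_min = ceil(144 min / 25 min) = ceil(5.76)
N_min = 6 stations

6


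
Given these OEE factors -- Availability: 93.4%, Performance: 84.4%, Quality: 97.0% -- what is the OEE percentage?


Formula: OEE = Availability * Performance * Quality / 10000
A * P = 93.4% * 84.4% / 100 = 78.83%
OEE = 78.83% * 97.0% / 100 = 76.5%

76.5%


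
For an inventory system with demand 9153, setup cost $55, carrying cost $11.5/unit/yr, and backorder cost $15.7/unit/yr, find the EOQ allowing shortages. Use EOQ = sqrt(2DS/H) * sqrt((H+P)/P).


Formula: EOQ* = sqrt(2DS/H) * sqrt((H+P)/P)
Base EOQ = sqrt(2*9153*55/11.5) = 295.89 units
Correction = sqrt((11.5+15.7)/15.7) = 1.31624
EOQ* = 295.89 * 1.31624 = 389.5 units

389.5 units


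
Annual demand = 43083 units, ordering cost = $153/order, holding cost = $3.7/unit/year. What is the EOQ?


Formula: EOQ = sqrt(2 * D * S / H)
Numerator: 2 * 43083 * 153 = 13183398
2DS/H = 13183398 / 3.7 = 3563080.5
EOQ = sqrt(3563080.5) = 1887.6 units

1887.6 units


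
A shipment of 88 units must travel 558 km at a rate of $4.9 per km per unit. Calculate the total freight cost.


TC = dist * cost * units = 558 * 4.9 * 88 = $240609.60

$240609.60


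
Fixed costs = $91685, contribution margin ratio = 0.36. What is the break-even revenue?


Formula: BER = Fixed Costs / Contribution Margin Ratio
BER = $91685 / 0.36
BER = $254680.56 (to the nearest cent)

$254680.56


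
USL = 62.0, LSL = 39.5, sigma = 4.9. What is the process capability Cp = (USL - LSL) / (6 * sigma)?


Cp = (62.0 - 39.5) / (6 * 4.9)

0.77


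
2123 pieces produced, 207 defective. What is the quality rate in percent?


Formula: Quality Rate = Good Pieces / Total Pieces * 100
Good pieces = 2123 - 207 = 1916
QR = 1916 / 2123 * 100 = 90.2%

90.2%


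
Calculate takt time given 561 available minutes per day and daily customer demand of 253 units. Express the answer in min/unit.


Formula: Takt Time = Available Production Time / Customer Demand
Takt = 561 min/day / 253 units/day
Takt = 2.22 min/unit

2.22 min/unit


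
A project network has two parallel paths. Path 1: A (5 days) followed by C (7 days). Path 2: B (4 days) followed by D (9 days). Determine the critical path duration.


Path 1 = 5 + 7 = 12 days
Path 2 = 4 + 9 = 13 days
Duration = max(12, 13) = 13 days

13 days


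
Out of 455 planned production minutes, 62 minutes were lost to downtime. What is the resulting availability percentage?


Formula: Availability = (Planned Time - Downtime) / Planned Time * 100
Uptime = 455 - 62 = 393 min
Availability = 393 / 455 * 100 = 86.4%

86.4%


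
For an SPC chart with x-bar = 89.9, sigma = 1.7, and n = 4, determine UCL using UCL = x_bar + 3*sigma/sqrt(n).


UCL = 89.9 + 3 * 1.7 / sqrt(4)

92.45


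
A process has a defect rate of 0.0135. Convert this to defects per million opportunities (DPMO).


DPMO = defect_rate * 1000000 = 0.0135 * 1000000

13500


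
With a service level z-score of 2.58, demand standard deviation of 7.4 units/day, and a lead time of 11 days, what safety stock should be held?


Formula: SS = z * sigma_d * sqrt(LT)
sqrt(LT) = sqrt(11) = 3.3166
SS = 2.58 * 7.4 * 3.3166
SS = 63.3 units

63.3 units


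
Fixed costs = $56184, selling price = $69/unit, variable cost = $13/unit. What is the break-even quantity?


Formula: BEQ = Fixed Costs / (Price - Variable Cost)
Contribution margin = $69 - $13 = $56/unit
BEQ = ceil($56184 / $56/unit) = ceil(1003.29) = 1004 units

1004 units


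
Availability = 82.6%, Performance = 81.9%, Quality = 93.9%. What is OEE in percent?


Formula: OEE = Availability * Performance * Quality / 10000
A * P = 82.6% * 81.9% / 100 = 67.65%
OEE = 67.65% * 93.9% / 100 = 63.5%

63.5%


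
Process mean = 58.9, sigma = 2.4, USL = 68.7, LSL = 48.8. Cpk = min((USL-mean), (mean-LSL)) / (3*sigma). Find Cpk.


Cpu = (68.7 - 58.9) / (3 * 2.4) = 1.36
Cpl = (58.9 - 48.8) / (3 * 2.4) = 1.4
Cpk = min(1.36, 1.4) = 1.36

1.36


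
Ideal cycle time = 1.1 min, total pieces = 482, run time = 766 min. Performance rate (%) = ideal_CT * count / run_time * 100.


Formula: Performance = (Ideal CT * Total Count) / Run Time * 100
Ideal output time = 1.1 * 482 = 530.2 min
Performance = 530.2 / 766 * 100 = 69.2%

69.2%


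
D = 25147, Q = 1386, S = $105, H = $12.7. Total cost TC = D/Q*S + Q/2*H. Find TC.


TC = 25147/1386 * 105 + 1386/2 * 12.7

$10706.18


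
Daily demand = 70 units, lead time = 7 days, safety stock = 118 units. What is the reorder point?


Formula: ROP = (Daily Demand * Lead Time) + Safety Stock
Demand during lead time = 70 * 7 = 490 units
ROP = 490 + 118 = 608 units

608 units


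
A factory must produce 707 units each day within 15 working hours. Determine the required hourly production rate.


Formula: Production Rate = Daily Demand / Available Hours
Rate = 707 units/day / 15 hours/day
Rate = 47.1 units/hour

47.1 units/hour


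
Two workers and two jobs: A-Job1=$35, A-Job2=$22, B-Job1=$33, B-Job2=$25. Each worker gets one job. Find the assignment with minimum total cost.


Option 1: A->1 + B->2 = $35 + $25 = $60
Option 2: A->2 + B->1 = $22 + $33 = $55
Min cost = min($60, $55) = $55

$55


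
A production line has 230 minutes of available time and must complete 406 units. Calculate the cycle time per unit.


Formula: CT = Available Time / Number of Units
CT = 230 min / 406 units
CT = 0.57 min/unit

0.57 min/unit


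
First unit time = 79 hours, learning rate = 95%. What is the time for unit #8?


Formula: T_n = T_1 * (learning_rate)^(log2(n)) where learning_rate = rate/100
Doublings = log2(8) = 3
T_n = 79 * 0.95^3
T_n = 79 * 0.8574 = 67.7 hours

67.7 hours


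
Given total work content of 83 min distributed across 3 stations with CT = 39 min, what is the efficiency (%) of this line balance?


Formula: Efficiency = Sum of Task Times / (N_stations * CT) * 100
Total station capacity = 3 stations * 39 min = 117 min
Efficiency = 83 / 117 * 100 = 70.9%

70.9%


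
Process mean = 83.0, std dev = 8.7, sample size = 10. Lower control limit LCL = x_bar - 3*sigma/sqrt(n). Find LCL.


LCL = 83.0 - 3 * 8.7 / sqrt(10)

74.75


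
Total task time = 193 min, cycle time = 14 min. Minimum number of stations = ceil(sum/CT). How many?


Formula: N_min = ceil(Sum of Task Times / Cycle Time)
N_min = ceil(193 min / 14 min) = ceil(13.7857)
N_min = 14 stations

14


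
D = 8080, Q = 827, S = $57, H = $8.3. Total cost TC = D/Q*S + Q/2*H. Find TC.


TC = 8080/827 * 57 + 827/2 * 8.3

$3988.95


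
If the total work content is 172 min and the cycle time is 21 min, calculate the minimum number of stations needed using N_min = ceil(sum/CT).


Formula: N_min = ceil(Sum of Task Times / Cycle Time)
N_min = ceil(172 min / 21 min) = ceil(8.1905)
N_min = 9 stations

9


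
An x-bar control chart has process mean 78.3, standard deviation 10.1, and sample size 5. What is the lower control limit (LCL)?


LCL = 78.3 - 3 * 10.1 / sqrt(5)

64.75


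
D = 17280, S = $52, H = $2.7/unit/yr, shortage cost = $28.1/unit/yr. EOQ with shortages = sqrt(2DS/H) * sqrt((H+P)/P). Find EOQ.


Formula: EOQ* = sqrt(2DS/H) * sqrt((H+P)/P)
Base EOQ = sqrt(2*17280*52/2.7) = 815.84 units
Correction = sqrt((2.7+28.1)/28.1) = 1.04694
EOQ* = 815.84 * 1.04694 = 854.1 units

854.1 units


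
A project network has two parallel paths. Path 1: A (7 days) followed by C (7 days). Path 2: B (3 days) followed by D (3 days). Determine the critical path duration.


Path 1 = 7 + 7 = 14 days
Path 2 = 3 + 3 = 6 days
Duration = max(14, 6) = 14 days

14 days


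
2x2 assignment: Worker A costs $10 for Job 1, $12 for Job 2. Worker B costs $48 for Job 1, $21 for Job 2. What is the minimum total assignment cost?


Option 1: A->1 + B->2 = $10 + $21 = $31
Option 2: A->2 + B->1 = $12 + $48 = $60
Min cost = min($31, $60) = $31

$31


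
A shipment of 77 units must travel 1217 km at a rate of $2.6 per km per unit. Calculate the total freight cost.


TC = dist * cost * units = 1217 * 2.6 * 77 = $243643.40

$243643.40


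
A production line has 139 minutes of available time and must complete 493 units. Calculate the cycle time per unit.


Formula: CT = Available Time / Number of Units
CT = 139 min / 493 units
CT = 0.28 min/unit

0.28 min/unit


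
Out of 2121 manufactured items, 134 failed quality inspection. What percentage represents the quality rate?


Formula: Quality Rate = Good Pieces / Total Pieces * 100
Good pieces = 2121 - 134 = 1987
QR = 1987 / 2121 * 100 = 93.7%

93.7%


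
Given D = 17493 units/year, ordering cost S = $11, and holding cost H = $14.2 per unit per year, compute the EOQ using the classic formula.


Formula: EOQ = sqrt(2 * D * S / H)
Numerator: 2 * 17493 * 11 = 384846
2DS/H = 384846 / 14.2 = 27101.8
EOQ = sqrt(27101.8) = 164.6 units

164.6 units


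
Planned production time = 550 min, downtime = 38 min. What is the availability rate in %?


Formula: Availability = (Planned Time - Downtime) / Planned Time * 100
Uptime = 550 - 38 = 512 min
Availability = 512 / 550 * 100 = 93.1%

93.1%


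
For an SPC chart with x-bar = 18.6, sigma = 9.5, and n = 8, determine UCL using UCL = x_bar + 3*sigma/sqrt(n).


UCL = 18.6 + 3 * 9.5 / sqrt(8)

28.68


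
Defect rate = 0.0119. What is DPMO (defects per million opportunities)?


DPMO = defect_rate * 1000000 = 0.0119 * 1000000

11900


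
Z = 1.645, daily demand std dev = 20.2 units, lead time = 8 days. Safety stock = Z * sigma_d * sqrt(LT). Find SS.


Formula: SS = z * sigma_d * sqrt(LT)
sqrt(LT) = sqrt(8) = 2.8284
SS = 1.645 * 20.2 * 2.8284
SS = 94.0 units

94.0 units


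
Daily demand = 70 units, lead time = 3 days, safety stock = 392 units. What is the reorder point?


Formula: ROP = (Daily Demand * Lead Time) + Safety Stock
Demand during lead time = 70 * 3 = 210 units
ROP = 210 + 392 = 602 units

602 units


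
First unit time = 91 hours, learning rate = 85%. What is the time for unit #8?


Formula: T_n = T_1 * (learning_rate)^(log2(n)) where learning_rate = rate/100
Doublings = log2(8) = 3
T_n = 91 * 0.85^3
T_n = 91 * 0.6141 = 55.9 hours

55.9 hours


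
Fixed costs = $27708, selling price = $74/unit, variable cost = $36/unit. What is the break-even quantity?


Formula: BEQ = Fixed Costs / (Price - Variable Cost)
Contribution margin = $74 - $36 = $38/unit
BEQ = ceil($27708 / $38/unit) = ceil(729.16) = 730 units

730 units


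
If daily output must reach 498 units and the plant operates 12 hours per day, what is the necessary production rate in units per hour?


Formula: Production Rate = Daily Demand / Available Hours
Rate = 498 units/day / 12 hours/day
Rate = 41.5 units/hour

41.5 units/hour


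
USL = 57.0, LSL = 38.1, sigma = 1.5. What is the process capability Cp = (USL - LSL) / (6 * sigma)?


Cp = (57.0 - 38.1) / (6 * 1.5)

2.1


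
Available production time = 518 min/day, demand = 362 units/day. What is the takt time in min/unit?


Formula: Takt Time = Available Production Time / Customer Demand
Takt = 518 min/day / 362 units/day
Takt = 1.43 min/unit

1.43 min/unit


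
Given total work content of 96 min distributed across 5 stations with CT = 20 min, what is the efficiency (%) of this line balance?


Formula: Efficiency = Sum of Task Times / (N_stations * CT) * 100
Total station capacity = 5 stations * 20 min = 100 min
Efficiency = 96 / 100 * 100 = 96.0%

96.0%


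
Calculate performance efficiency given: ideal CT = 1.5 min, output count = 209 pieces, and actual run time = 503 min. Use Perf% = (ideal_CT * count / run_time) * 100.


Formula: Performance = (Ideal CT * Total Count) / Run Time * 100
Ideal output time = 1.5 * 209 = 313.5 min
Performance = 313.5 / 503 * 100 = 62.3%

62.3%


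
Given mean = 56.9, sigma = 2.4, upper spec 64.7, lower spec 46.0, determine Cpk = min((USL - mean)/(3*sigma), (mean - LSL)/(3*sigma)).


Cpu = (64.7 - 56.9) / (3 * 2.4) = 1.08
Cpl = (56.9 - 46.0) / (3 * 2.4) = 1.51
Cpk = min(1.08, 1.51) = 1.08

1.08


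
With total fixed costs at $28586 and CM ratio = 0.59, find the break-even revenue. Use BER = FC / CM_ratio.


Formula: BER = Fixed Costs / Contribution Margin Ratio
BER = $28586 / 0.59
BER = $48450.85 (to the nearest cent)

$48450.85


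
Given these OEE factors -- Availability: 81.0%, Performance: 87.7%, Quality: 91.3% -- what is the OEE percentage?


Formula: OEE = Availability * Performance * Quality / 10000
A * P = 81.0% * 87.7% / 100 = 71.04%
OEE = 71.04% * 91.3% / 100 = 64.9%

64.9%


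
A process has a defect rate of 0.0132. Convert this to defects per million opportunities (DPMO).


DPMO = defect_rate * 1000000 = 0.0132 * 1000000

13200


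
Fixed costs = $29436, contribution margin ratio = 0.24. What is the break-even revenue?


Formula: BER = Fixed Costs / Contribution Margin Ratio
BER = $29436 / 0.24
BER = $122650.00 (to the nearest cent)

$122650.00


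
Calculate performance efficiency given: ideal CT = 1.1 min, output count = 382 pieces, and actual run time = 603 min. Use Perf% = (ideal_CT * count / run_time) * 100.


Formula: Performance = (Ideal CT * Total Count) / Run Time * 100
Ideal output time = 1.1 * 382 = 420.2 min
Performance = 420.2 / 603 * 100 = 69.7%

69.7%


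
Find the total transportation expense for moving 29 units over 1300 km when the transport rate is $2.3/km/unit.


TC = dist * cost * units = 1300 * 2.3 * 29 = $86710.00

$86710.00


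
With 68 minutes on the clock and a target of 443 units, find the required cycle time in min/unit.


Formula: CT = Available Time / Number of Units
CT = 68 min / 443 units
CT = 0.15 min/unit

0.15 min/unit


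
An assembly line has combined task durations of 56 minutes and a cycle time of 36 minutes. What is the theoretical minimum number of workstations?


Formula: N_min = ceil(Sum of Task Times / Cycle Time)
N_min = ceil(56 min / 36 min) = ceil(1.5556)
N_min = 2 stations

2


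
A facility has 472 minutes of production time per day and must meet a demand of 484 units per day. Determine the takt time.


Formula: Takt Time = Available Production Time / Customer Demand
Takt = 472 min/day / 484 units/day
Takt = 0.98 min/unit

0.98 min/unit


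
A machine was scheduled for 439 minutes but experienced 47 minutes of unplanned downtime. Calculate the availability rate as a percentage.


Formula: Availability = (Planned Time - Downtime) / Planned Time * 100
Uptime = 439 - 47 = 392 min
Availability = 392 / 439 * 100 = 89.3%

89.3%


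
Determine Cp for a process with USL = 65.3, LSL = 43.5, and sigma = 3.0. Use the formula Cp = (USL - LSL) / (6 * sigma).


Cp = (65.3 - 43.5) / (6 * 3.0)

1.21


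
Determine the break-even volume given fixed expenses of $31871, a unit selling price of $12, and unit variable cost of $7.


Formula: BEQ = Fixed Costs / (Price - Variable Cost)
Contribution margin = $12 - $7 = $5/unit
BEQ = ceil($31871 / $5/unit) = ceil(6374.2) = 6375 units

6375 units


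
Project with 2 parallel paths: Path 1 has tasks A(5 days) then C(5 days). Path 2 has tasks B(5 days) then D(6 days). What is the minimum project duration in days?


Path 1 = 5 + 5 = 10 days
Path 2 = 5 + 6 = 11 days
Duration = max(10, 11) = 11 days

11 days


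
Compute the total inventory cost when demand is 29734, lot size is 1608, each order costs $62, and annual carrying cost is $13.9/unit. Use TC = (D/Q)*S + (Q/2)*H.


TC = 29734/1608 * 62 + 1608/2 * 13.9

$12322.06


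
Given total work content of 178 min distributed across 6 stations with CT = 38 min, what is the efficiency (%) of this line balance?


Formula: Efficiency = Sum of Task Times / (N_stations * CT) * 100
Total station capacity = 6 stations * 38 min = 228 min
Efficiency = 178 / 228 * 100 = 78.1%

78.1%


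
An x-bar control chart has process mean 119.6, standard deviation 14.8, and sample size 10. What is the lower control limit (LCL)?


LCL = 119.6 - 3 * 14.8 / sqrt(10)

105.56


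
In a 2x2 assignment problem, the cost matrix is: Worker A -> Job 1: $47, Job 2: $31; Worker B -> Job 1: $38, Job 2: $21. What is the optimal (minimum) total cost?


Option 1: A->1 + B->2 = $47 + $21 = $68
Option 2: A->2 + B->1 = $31 + $38 = $69
Min cost = min($68, $69) = $68

$68


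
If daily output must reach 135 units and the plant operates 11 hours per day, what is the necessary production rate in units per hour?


Formula: Production Rate = Daily Demand / Available Hours
Rate = 135 units/day / 11 hours/day
Rate = 12.3 units/hour

12.3 units/hour


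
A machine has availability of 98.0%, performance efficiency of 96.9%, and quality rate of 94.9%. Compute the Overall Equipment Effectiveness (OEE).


Formula: OEE = Availability * Performance * Quality / 10000
A * P = 98.0% * 96.9% / 100 = 94.96%
OEE = 94.96% * 94.9% / 100 = 90.1%

90.1%


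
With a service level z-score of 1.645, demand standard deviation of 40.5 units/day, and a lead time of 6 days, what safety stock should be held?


Formula: SS = z * sigma_d * sqrt(LT)
sqrt(LT) = sqrt(6) = 2.4495
SS = 1.645 * 40.5 * 2.4495
SS = 163.2 units

163.2 units


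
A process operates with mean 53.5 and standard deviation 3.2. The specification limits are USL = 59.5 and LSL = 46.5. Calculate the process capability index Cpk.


Cpu = (59.5 - 53.5) / (3 * 3.2) = 0.63
Cpl = (53.5 - 46.5) / (3 * 3.2) = 0.73
Cpk = min(0.63, 0.73) = 0.63

0.63


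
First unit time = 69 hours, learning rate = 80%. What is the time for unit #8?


Formula: T_n = T_1 * (learning_rate)^(log2(n)) where learning_rate = rate/100
Doublings = log2(8) = 3
T_n = 69 * 0.8^3
T_n = 69 * 0.512 = 35.3 hours

35.3 hours


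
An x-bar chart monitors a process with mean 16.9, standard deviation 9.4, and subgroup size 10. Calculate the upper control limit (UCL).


UCL = 16.9 + 3 * 9.4 / sqrt(10)

25.82


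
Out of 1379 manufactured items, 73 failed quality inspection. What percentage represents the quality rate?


Formula: Quality Rate = Good Pieces / Total Pieces * 100
Good pieces = 1379 - 73 = 1306
QR = 1306 / 1379 * 100 = 94.7%

94.7%


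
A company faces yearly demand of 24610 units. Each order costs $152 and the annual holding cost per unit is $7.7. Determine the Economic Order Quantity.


Formula: EOQ = sqrt(2 * D * S / H)
Numerator: 2 * 24610 * 152 = 7481440
2DS/H = 7481440 / 7.7 = 971615.6
EOQ = sqrt(971615.6) = 985.7 units

985.7 units


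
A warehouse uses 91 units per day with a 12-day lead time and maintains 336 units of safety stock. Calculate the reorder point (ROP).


Formula: ROP = (Daily Demand * Lead Time) + Safety Stock
Demand during lead time = 91 * 12 = 1092 units
ROP = 1092 + 336 = 1428 units

1428 units


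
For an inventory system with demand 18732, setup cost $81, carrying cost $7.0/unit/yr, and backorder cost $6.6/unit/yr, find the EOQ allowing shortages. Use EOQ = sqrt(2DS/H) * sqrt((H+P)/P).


Formula: EOQ* = sqrt(2DS/H) * sqrt((H+P)/P)
Base EOQ = sqrt(2*18732*81/7.0) = 658.42 units
Correction = sqrt((7.0+6.6)/6.6) = 1.43548
EOQ* = 658.42 * 1.43548 = 945.1 units

945.1 units


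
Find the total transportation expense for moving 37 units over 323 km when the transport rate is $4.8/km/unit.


TC = dist * cost * units = 323 * 4.8 * 37 = $57364.80

$57364.80


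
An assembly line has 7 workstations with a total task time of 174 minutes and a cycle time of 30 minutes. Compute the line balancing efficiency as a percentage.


Formula: Efficiency = Sum of Task Times / (N_stations * CT) * 100
Total station capacity = 7 stations * 30 min = 210 min
Efficiency = 174 / 210 * 100 = 82.9%

82.9%


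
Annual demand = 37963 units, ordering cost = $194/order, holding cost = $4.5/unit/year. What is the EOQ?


Formula: EOQ = sqrt(2 * D * S / H)
Numerator: 2 * 37963 * 194 = 14729644
2DS/H = 14729644 / 4.5 = 3273254.2
EOQ = sqrt(3273254.2) = 1809.2 units

1809.2 units


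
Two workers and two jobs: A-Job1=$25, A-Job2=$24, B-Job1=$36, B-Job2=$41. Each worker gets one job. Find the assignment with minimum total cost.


Option 1: A->1 + B->2 = $25 + $41 = $66
Option 2: A->2 + B->1 = $24 + $36 = $60
Min cost = min($66, $60) = $60

$60


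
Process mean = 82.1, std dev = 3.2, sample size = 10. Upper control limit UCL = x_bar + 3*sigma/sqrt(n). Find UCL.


UCL = 82.1 + 3 * 3.2 / sqrt(10)

85.14


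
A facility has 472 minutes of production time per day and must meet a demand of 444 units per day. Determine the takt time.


Formula: Takt Time = Available Production Time / Customer Demand
Takt = 472 min/day / 444 units/day
Takt = 1.06 min/unit

1.06 min/unit


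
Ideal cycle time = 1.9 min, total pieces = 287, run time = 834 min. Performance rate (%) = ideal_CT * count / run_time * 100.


Formula: Performance = (Ideal CT * Total Count) / Run Time * 100
Ideal output time = 1.9 * 287 = 545.3 min
Performance = 545.3 / 834 * 100 = 65.4%

65.4%


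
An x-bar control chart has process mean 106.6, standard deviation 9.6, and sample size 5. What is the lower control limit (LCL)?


LCL = 106.6 - 3 * 9.6 / sqrt(5)

93.72


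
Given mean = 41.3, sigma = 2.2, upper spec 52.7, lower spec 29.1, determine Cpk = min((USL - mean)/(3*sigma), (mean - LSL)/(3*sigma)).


Cpu = (52.7 - 41.3) / (3 * 2.2) = 1.73
Cpl = (41.3 - 29.1) / (3 * 2.2) = 1.85
Cpk = min(1.73, 1.85) = 1.73

1.73


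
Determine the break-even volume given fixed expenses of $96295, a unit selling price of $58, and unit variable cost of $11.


Formula: BEQ = Fixed Costs / (Price - Variable Cost)
Contribution margin = $58 - $11 = $47/unit
BEQ = ceil($96295 / $47/unit) = ceil(2048.83) = 2049 units

2049 units


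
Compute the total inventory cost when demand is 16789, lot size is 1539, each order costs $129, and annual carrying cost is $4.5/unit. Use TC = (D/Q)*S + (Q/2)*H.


TC = 16789/1539 * 129 + 1539/2 * 4.5

$4870.02


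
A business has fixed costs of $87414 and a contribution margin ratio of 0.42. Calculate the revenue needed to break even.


Formula: BER = Fixed Costs / Contribution Margin Ratio
BER = $87414 / 0.42
BER = $208128.57 (to the nearest cent)

$208128.57


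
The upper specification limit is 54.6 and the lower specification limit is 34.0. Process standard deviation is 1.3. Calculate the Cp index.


Cp = (54.6 - 34.0) / (6 * 1.3)

2.64


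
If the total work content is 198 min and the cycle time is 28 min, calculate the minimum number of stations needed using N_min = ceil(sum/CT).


Formula: N_min = ceil(Sum of Task Times / Cycle Time)
N_min = ceil(198 min / 28 min) = ceil(7.0714)
N_min = 8 stations

8


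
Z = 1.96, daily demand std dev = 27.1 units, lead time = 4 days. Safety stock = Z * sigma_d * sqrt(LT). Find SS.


Formula: SS = z * sigma_d * sqrt(LT)
sqrt(LT) = sqrt(4) = 2.0
SS = 1.96 * 27.1 * 2.0
SS = 106.2 units

106.2 units


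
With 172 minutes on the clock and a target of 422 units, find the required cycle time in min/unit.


Formula: CT = Available Time / Number of Units
CT = 172 min / 422 units
CT = 0.41 min/unit

0.41 min/unit


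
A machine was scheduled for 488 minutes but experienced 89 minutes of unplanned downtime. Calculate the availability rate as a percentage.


Formula: Availability = (Planned Time - Downtime) / Planned Time * 100
Uptime = 488 - 89 = 399 min
Availability = 399 / 488 * 100 = 81.8%

81.8%


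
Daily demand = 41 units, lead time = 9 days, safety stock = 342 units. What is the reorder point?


Formula: ROP = (Daily Demand * Lead Time) + Safety Stock
Demand during lead time = 41 * 9 = 369 units
ROP = 369 + 342 = 711 units

711 units


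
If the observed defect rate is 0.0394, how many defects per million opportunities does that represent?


DPMO = defect_rate * 1000000 = 0.0394 * 1000000

39400


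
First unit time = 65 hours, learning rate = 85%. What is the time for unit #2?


Formula: T_n = T_1 * (learning_rate)^(log2(n)) where learning_rate = rate/100
Doublings = log2(2) = 1
T_n = 65 * 0.85^1
T_n = 65 * 0.85 = 55.3 hours

55.3 hours


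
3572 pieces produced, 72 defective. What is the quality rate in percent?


Formula: Quality Rate = Good Pieces / Total Pieces * 100
Good pieces = 3572 - 72 = 3500
QR = 3500 / 3572 * 100 = 98.0%

98.0%


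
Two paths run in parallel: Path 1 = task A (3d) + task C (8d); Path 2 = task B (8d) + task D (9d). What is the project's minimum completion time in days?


Path 1 = 3 + 8 = 11 days
Path 2 = 8 + 9 = 17 days
Duration = max(11, 17) = 17 days

17 days


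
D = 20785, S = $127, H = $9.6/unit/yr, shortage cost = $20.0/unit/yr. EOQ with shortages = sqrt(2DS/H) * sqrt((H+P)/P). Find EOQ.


Formula: EOQ* = sqrt(2DS/H) * sqrt((H+P)/P)
Base EOQ = sqrt(2*20785*127/9.6) = 741.58 units
Correction = sqrt((9.6+20.0)/20.0) = 1.21655
EOQ* = 741.58 * 1.21655 = 902.2 units

902.2 units
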